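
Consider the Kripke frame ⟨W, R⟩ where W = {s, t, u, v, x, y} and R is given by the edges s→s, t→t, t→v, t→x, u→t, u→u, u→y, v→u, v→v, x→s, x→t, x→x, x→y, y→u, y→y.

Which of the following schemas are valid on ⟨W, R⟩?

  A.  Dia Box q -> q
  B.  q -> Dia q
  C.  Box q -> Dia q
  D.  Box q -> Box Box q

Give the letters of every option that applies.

R is reflexive: each world relates to itself.
R is not symmetric: t R v but not v R t.
R is not transitive: t R v and v R u but not t R u.
R is serial: every world has an R-successor.
(A) Dia Box q -> q is the dual of axiom B; it is valid on a frame exactly when R is symmetric. R is not symmetric, so not valid.
(B) q -> Dia q is the dual of axiom T; it is valid on a frame exactly when R is reflexive. R is reflexive, so valid.
(C) Box q -> Dia q is axiom D; it is valid on a frame exactly when R is serial. R is serial, so valid.
(D) Box q -> Box Box q is axiom 4, which corresponds to transitivity. R is not transitive — not valid.

B, C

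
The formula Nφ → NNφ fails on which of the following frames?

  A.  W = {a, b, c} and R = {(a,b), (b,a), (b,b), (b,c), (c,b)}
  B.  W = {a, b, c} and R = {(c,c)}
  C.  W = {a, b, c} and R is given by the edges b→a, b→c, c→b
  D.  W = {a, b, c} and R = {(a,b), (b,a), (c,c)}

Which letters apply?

The schema Nφ → NNφ is axiom 4; it is valid on a frame iff R is transitive.
(A) R is not transitive (a R b and b R a but not a R a), so the schema fails here.
(B) R is transitive (R is closed under composition), so the schema is valid here.
(C) R is not transitive (b R c and c R b but not b R b), so the schema fails here.
(D) R is not transitive (a R b and b R a but not a R a), so the schema fails here.

A, C, D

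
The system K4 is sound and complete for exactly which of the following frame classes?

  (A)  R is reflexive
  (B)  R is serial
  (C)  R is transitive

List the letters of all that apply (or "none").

C

(A) this class determines T (= KT), not K4.
(B) this class determines D, not K4.
(C) K4 is sound and complete for exactly this class.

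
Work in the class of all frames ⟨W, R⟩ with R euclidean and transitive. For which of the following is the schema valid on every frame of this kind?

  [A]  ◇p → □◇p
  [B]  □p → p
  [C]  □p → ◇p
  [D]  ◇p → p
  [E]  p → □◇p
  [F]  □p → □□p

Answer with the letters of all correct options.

A, F

(A) ◇p → □◇p (axiom 5) characterises the euclidean frames. Every such R is euclidean — valid.
(B) □p → p is axiom T, which corresponds to reflexivity. Such an R need not be reflexive — not valid.
(C) axiom D: valid iff R is serial. Such an R need not be serial — not valid.
(D) ◇p → p (the converse of T) corresponds to R being a subset of the identity. Such an R need not be a subset of the identity, so not valid.
(E) axiom B: valid iff R is symmetric. Such an R need not be symmetric — not valid.
(F) □p → □□p is axiom 4, which corresponds to transitivity. Every such R is transitive — valid.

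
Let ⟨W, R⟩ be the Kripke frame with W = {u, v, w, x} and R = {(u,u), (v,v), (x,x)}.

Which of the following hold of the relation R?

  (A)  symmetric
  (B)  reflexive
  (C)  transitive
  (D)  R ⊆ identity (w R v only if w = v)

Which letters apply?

A, C, D

(A) symmetric: every R-edge is matched by its reverse.
(B) not reflexive: not w R w.
(C) transitive: R is closed under composition.
(D) ⊆ identity: every R-edge is a self-loop.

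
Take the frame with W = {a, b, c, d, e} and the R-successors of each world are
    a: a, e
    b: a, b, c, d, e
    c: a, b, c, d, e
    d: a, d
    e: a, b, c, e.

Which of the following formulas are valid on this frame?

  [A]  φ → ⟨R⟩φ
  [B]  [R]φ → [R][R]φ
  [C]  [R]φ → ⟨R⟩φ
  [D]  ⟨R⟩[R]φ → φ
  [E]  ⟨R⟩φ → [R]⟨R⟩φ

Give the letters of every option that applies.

A, C

R is reflexive: each world relates to itself.
R is not symmetric: b R a but not a R b.
R is not transitive: a R e and e R b but not a R b.
R is not euclidean: b R a and b R b but not a R b.
R is serial: every world has an R-successor.
(A) φ → ⟨R⟩φ (the dual of axiom T) characterises the reflexive frames. R is reflexive — valid.
(B) axiom 4: valid iff R is transitive. R is not transitive — not valid.
(C) axiom D: valid iff R is serial. R is serial — valid.
(D) ⟨R⟩[R]φ → φ is the dual of axiom B; it is valid on a frame exactly when R is symmetric. R is not symmetric, so not valid.
(E) ⟨R⟩φ → [R]⟨R⟩φ is axiom 5; it is valid on a frame exactly when R is euclidean. R is not euclidean, so not valid.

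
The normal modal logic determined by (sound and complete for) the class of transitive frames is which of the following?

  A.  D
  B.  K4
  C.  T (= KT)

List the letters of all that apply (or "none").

(A) D is determined by the class of serial frames.
(B) K4 is determined by exactly this class.
(C) T (= KT) is determined by the class of reflexive frames.

B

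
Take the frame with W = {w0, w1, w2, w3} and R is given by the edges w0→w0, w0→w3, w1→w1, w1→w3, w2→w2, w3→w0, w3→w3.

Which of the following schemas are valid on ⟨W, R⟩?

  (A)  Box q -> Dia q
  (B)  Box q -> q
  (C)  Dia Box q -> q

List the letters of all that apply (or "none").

A, B

R is reflexive: each world relates to itself.
R is not symmetric: w1 R w3 but not w3 R w1.
R is serial: every world has an R-successor.
(A) Box q -> Dia q is axiom D, which corresponds to seriality. R is serial — valid.
(B) Box q -> q is axiom T; it is valid on a frame exactly when R is reflexive. R is reflexive, so valid.
(C) Dia Box q -> q is the dual of axiom B; it is valid on a frame exactly when R is symmetric. R is not symmetric, so not valid.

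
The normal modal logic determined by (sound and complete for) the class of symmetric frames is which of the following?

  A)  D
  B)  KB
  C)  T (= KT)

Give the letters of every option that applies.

B

(A) D is determined by the class of serial frames.
(B) KB is determined by exactly this class.
(C) T (= KT) is determined by the class of reflexive frames.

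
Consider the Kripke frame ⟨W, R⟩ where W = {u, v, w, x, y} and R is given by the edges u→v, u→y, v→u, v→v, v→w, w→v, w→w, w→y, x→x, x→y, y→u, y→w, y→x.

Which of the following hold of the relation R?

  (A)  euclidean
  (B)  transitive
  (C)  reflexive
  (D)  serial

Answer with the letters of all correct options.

(A) not euclidean: u R v and u R y but not v R y.
(B) not transitive: u R v and v R u but not u R u.
(C) not reflexive: not u R u.
(D) serial: every world has an R-successor.

D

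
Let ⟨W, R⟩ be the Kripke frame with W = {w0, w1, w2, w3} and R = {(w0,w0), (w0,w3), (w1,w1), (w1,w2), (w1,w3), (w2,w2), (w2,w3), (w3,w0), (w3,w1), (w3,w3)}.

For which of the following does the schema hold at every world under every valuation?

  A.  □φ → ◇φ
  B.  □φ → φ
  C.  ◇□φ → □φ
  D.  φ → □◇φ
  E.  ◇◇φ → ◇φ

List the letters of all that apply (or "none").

R is reflexive: each world relates to itself.
R is not symmetric: w1 R w2 but not w2 R w1.
R is not transitive: w0 R w3 and w3 R w1 but not w0 R w1.
R is not euclidean: w1 R w2 and w1 R w1 but not w2 R w1.
R is serial: every world has an R-successor.
(A) □φ → ◇φ is axiom D, which corresponds to seriality. R is serial — valid.
(B) □φ → φ is axiom T, which corresponds to reflexivity. R is reflexive — valid.
(C) the dual of axiom 5: valid iff R is euclidean. R is not euclidean — not valid.
(D) axiom B: valid iff R is symmetric. R is not symmetric — not valid.
(E) the dual of axiom 4: valid iff R is transitive. R is not transitive — not valid.

A, B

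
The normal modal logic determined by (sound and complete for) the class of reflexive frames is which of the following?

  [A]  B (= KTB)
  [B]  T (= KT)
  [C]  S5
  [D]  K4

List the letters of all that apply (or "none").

B

(A) B (= KTB) is determined by the class of reflexive and symmetric frames.
(B) T (= KT) is determined by exactly this class.
(C) S5 is determined by the class of reflexive, symmetric, and transitive frames.
(D) K4 is determined by the class of transitive frames.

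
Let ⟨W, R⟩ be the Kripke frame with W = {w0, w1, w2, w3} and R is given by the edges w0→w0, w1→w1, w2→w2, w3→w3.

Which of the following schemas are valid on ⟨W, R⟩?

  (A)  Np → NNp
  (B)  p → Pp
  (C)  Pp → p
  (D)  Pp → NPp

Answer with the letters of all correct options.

R is reflexive: each world relates to itself.
R is transitive: R is closed under composition.
R is euclidean: any two R-successors of the same world are R-related.
R is a subset of the identity: every R-edge is a self-loop.
(A) axiom 4: valid iff R is transitive. R is transitive — valid.
(B) p → Pp is the dual of axiom T; it is valid on a frame exactly when R is reflexive. R is reflexive, so valid.
(C) Pp → p is valid only on frames where every R-edge is a self-loop. Here R ⊆ identity — valid.
(D) axiom 5: valid iff R is euclidean. R is euclidean — valid.

A, B, C, D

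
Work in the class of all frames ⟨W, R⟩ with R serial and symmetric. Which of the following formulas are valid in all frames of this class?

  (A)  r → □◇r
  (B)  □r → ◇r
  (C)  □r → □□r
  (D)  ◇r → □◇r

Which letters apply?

(A) r → □◇r is axiom B, which corresponds to symmetry. Every such R is symmetric — valid.
(B) □r → ◇r is axiom D; it is valid on a frame exactly when R is serial. Every such R is serial, so valid.
(C) □r → □□r is axiom 4; it is valid on a frame exactly when R is transitive. Such an R need not be transitive, so not valid.
(D) ◇r → □◇r is axiom 5; it is valid on a frame exactly when R is euclidean. Such an R need not be euclidean, so not valid.

A, B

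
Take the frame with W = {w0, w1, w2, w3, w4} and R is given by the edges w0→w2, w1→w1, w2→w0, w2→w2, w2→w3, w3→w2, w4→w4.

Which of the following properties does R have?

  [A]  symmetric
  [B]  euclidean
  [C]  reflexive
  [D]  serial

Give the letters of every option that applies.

(A) symmetric: every R-edge is matched by its reverse.
(B) not euclidean: w2 R w0 and w2 R w3 but not w0 R w3.
(C) not reflexive: not w0 R w0.
(D) serial: every world has an R-successor.

A, D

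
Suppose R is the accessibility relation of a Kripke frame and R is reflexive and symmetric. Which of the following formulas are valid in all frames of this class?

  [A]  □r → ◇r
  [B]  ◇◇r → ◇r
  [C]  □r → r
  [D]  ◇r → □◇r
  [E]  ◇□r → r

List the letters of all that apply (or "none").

A, C, E

Reflexive relations are serial.
(A) □r → ◇r is axiom D; it is valid on a frame exactly when R is serial. Every such R is serial, so valid.
(B) ◇◇r → ◇r (the dual of axiom 4) characterises the transitive frames. Such an R need not be transitive — not valid.
(C) □r → r is axiom T, which corresponds to reflexivity. Every such R is reflexive — valid.
(D) axiom 5: valid iff R is euclidean. Such an R need not be euclidean — not valid.
(E) ◇□r → r is the dual of axiom B, which corresponds to symmetry. Every such R is symmetric — valid.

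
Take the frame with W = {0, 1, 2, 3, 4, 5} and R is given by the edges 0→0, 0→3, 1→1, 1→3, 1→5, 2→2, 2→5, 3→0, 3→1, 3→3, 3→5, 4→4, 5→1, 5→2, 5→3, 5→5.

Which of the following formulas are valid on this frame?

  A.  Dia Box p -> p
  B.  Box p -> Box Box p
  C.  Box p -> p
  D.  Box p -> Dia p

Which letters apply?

A, C, D

R is reflexive: each world relates to itself.
R is symmetric: every R-edge is matched by its reverse.
R is not transitive: 0 R 3 and 3 R 1 but not 0 R 1.
R is serial: every world has an R-successor.
(A) the dual of axiom B: valid iff R is symmetric. R is symmetric — valid.
(B) Box p -> Box Box p is axiom 4, which corresponds to transitivity. R is not transitive — not valid.
(C) Box p -> p is axiom T, which corresponds to reflexivity. R is reflexive — valid.
(D) Box p -> Dia p is axiom D, which corresponds to seriality. R is serial — valid.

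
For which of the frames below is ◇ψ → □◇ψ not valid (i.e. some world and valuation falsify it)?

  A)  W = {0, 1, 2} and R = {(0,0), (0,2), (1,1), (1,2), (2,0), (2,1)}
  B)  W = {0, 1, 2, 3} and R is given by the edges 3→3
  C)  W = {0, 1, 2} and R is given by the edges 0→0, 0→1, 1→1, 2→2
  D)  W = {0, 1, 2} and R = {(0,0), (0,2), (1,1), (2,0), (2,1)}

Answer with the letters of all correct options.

A, C, D

The schema ◇ψ → □◇ψ is axiom 5; it is valid on a frame iff R is euclidean.
(A) R is not euclidean (2 R 0 and 2 R 1 but not 0 R 1), so the schema fails here.
(B) R is euclidean (any two R-successors of the same world are R-related), so the schema is valid here.
(C) R is not euclidean (0 R 1 and 0 R 0 but not 1 R 0), so the schema fails here.
(D) R is not euclidean (2 R 0 and 2 R 1 but not 0 R 1), so the schema fails here.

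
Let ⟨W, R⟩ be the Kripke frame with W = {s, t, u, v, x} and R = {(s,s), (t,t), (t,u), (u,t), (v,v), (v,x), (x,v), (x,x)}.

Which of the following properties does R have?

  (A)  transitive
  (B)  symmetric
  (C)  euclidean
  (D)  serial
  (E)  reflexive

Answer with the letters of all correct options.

(A) not transitive: u R t and t R u but not u R u.
(B) symmetric: every R-edge is matched by its reverse.
(C) not euclidean: t R u and t R u but not u R u.
(D) serial: every world has an R-successor.
(E) not reflexive: not u R u.

B, D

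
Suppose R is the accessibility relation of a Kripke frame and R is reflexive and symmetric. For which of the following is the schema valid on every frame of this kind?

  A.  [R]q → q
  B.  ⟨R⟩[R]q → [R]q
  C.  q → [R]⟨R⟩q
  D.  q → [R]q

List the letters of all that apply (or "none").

A, C

Reflexive relations are serial.
(A) [R]q → q is axiom T, which corresponds to reflexivity. Every such R is reflexive — valid.
(B) ⟨R⟩[R]q → [R]q is the dual of axiom 5; it is valid on a frame exactly when R is euclidean. Such an R need not be euclidean, so not valid.
(C) q → [R]⟨R⟩q (axiom B) characterises the symmetric frames. Every such R is symmetric — valid.
(D) q → [R]q (equivalent to ◇p→p) corresponds to R being a subset of the identity. Such an R need not be a subset of the identity, so not valid.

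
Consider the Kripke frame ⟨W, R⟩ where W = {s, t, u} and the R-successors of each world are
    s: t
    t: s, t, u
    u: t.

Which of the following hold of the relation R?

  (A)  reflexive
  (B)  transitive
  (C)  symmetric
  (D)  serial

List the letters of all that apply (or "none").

(A) not reflexive: not s R s.
(B) not transitive: s R t and t R s but not s R s.
(C) symmetric: every R-edge is matched by its reverse.
(D) serial: every world has an R-successor.

C, D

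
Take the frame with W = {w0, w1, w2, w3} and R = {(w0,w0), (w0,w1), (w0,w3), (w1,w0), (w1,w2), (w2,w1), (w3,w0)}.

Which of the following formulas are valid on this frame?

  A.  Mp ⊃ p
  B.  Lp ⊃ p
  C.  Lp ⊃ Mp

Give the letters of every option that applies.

C

R is not reflexive: not w1 R w1.
R is serial: every world has an R-successor.
R is not a subset of the identity: w0 R w1 with w0 ≠ w1.
(A) Mp ⊃ p (the converse of T) corresponds to R being a subset of the identity. Here R ⊄ identity, so not valid.
(B) Lp ⊃ p is axiom T, which corresponds to reflexivity. R is not reflexive — not valid.
(C) Lp ⊃ Mp (axiom D) characterises the serial frames. R is serial — valid.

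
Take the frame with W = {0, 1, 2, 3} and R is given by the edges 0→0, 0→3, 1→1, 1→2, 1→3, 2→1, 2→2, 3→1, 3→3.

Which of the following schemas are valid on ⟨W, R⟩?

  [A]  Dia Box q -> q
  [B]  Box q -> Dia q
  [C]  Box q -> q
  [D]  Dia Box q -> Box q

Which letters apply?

R is reflexive: each world relates to itself.
R is not symmetric: 0 R 3 but not 3 R 0.
R is not euclidean: 0 R 3 and 0 R 0 but not 3 R 0.
R is serial: every world has an R-successor.
(A) the dual of axiom B: valid iff R is symmetric. R is not symmetric — not valid.
(B) Box q -> Dia q is axiom D, which corresponds to seriality. R is serial — valid.
(C) Box q -> q (axiom T) characterises the reflexive frames. R is reflexive — valid.
(D) Dia Box q -> Box q (the dual of axiom 5) characterises the euclidean frames. R is not euclidean — not valid.

B, C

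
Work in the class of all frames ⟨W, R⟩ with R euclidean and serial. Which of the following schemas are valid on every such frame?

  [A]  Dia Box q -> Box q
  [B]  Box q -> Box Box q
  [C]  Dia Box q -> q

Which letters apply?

(A) Dia Box q -> Box q (the dual of axiom 5) characterises the euclidean frames. Every such R is euclidean — valid.
(B) Box q -> Box Box q is axiom 4, which corresponds to transitivity. Such an R need not be transitive — not valid.
(C) Dia Box q -> q (the dual of axiom B) characterises the symmetric frames. Such an R need not be symmetric — not valid.

A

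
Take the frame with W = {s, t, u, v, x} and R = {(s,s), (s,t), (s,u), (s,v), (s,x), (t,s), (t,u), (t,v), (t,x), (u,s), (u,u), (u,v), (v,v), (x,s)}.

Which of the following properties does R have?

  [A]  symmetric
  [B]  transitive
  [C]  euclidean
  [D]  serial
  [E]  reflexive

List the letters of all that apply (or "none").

D

(A) not symmetric: s R v but not v R s.
(B) not transitive: t R s and s R t but not t R t.
(C) not euclidean: s R u and s R t but not u R t.
(D) serial: every world has an R-successor.
(E) not reflexive: not t R t.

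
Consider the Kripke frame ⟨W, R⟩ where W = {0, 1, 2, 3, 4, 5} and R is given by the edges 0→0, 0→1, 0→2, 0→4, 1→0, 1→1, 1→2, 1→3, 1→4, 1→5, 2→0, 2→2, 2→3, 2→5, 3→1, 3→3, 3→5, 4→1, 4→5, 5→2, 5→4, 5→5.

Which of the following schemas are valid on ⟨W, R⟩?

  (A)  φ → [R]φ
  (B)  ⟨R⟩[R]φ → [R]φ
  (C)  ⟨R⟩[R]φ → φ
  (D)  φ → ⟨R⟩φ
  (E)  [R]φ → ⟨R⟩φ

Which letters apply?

R is not reflexive: not 4 R 4.
R is not symmetric: 0 R 4 but not 4 R 0.
R is not euclidean: 0 R 2 and 0 R 1 but not 2 R 1.
R is serial: every world has an R-successor.
R is not a subset of the identity: 0 R 1 with 0 ≠ 1.
(A) φ → [R]φ is valid only on frames where every R-edge is a self-loop. Here R ⊄ identity — not valid.
(B) ⟨R⟩[R]φ → [R]φ is the dual of axiom 5; it is valid on a frame exactly when R is euclidean. R is not euclidean, so not valid.
(C) ⟨R⟩[R]φ → φ is the dual of axiom B, which corresponds to symmetry. R is not symmetric — not valid.
(D) φ → ⟨R⟩φ is the dual of axiom T, which corresponds to reflexivity. R is not reflexive — not valid.
(E) [R]φ → ⟨R⟩φ is axiom D; it is valid on a frame exactly when R is serial. R is serial, so valid.

E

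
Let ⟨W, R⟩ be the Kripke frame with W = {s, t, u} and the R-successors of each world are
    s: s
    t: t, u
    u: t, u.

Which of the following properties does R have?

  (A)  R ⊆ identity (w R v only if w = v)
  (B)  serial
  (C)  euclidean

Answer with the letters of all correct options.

B, C

(A) not ⊆ identity: t R u with t ≠ u.
(B) serial: every world has an R-successor.
(C) euclidean: any two R-successors of the same world are R-related.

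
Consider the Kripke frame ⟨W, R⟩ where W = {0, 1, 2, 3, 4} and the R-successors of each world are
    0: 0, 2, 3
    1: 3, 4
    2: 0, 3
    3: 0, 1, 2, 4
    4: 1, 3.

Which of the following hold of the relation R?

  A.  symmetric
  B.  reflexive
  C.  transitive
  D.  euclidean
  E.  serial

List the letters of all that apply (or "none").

A, E

(A) symmetric: every R-edge is matched by its reverse.
(B) not reflexive: not 1 R 1.
(C) not transitive: 0 R 3 and 3 R 1 but not 0 R 1.
(D) not euclidean: 3 R 0 and 3 R 1 but not 0 R 1.
(E) serial: every world has an R-successor.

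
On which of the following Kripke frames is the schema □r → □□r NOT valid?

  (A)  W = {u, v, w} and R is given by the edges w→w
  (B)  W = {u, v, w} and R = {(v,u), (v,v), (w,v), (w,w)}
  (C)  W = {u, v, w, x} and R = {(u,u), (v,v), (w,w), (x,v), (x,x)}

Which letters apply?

The schema □r → □□r is axiom 4; it is valid on a frame iff R is transitive.
(A) R is transitive (R is closed under composition), so the schema is valid here.
(B) R is not transitive (w R v and v R u but not w R u), so the schema fails here.
(C) R is transitive (R is closed under composition), so the schema is valid here.

B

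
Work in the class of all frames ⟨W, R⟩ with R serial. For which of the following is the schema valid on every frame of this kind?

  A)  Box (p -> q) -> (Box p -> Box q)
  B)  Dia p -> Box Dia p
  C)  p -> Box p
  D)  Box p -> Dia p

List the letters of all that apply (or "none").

A, D

(A) Box (p -> q) -> (Box p -> Box q) is the K axiom; it holds on all frames — valid.
(B) Dia p -> Box Dia p is axiom 5; it is valid on a frame exactly when R is euclidean. Such an R need not be euclidean, so not valid.
(C) p -> Box p (equivalent to ◇p→p) corresponds to R being a subset of the identity. Such an R need not be a subset of the identity, so not valid.
(D) Box p -> Dia p is axiom D; it is valid on a frame exactly when R is serial. Every such R is serial, so valid.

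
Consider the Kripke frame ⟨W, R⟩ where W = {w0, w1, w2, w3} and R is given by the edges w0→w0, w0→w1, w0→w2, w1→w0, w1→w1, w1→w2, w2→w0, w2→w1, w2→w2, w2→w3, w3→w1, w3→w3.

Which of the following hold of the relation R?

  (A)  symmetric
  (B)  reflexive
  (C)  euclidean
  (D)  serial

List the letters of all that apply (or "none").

(A) not symmetric: w2 R w3 but not w3 R w2.
(B) reflexive: each world relates to itself.
(C) not euclidean: w2 R w0 and w2 R w3 but not w0 R w3.
(D) serial: every world has an R-successor.

B, D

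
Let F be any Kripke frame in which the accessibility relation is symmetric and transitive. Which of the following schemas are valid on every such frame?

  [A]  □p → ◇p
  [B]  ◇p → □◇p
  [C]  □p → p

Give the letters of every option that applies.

B

A symmetric transitive relation is euclidean (uRv and uRw give vRu by symmetry, then vRw by transitivity).
(A) axiom D: valid iff R is serial. Such an R need not be serial — not valid.
(B) ◇p → □◇p is axiom 5; it is valid on a frame exactly when R is euclidean. Every such R is euclidean, so valid.
(C) □p → p (axiom T) characterises the reflexive frames. Such an R need not be reflexive — not valid.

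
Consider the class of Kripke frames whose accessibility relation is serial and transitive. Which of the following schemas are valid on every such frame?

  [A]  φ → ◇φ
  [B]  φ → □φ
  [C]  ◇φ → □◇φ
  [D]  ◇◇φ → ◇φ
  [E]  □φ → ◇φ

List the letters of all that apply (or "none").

(A) the dual of axiom T: valid iff R is reflexive. Such an R need not be reflexive — not valid.
(B) φ → □φ is equivalent to ◇p→p; it holds exactly when R ⊆ identity. Such an R need not be a subset of the identity — not valid.
(C) ◇φ → □◇φ is axiom 5; it is valid on a frame exactly when R is euclidean. Such an R need not be euclidean, so not valid.
(D) ◇◇φ → ◇φ (the dual of axiom 4) characterises the transitive frames. Every such R is transitive — valid.
(E) axiom D: valid iff R is serial. Every such R is serial — valid.

D, E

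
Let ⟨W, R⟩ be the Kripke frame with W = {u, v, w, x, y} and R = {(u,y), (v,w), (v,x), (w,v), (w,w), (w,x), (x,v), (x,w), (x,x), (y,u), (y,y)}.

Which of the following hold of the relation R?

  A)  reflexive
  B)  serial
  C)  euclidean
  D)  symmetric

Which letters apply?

B, D

(A) not reflexive: not u R u.
(B) serial: every world has an R-successor.
(C) not euclidean: w R v and w R v but not v R v.
(D) symmetric: every R-edge is matched by its reverse.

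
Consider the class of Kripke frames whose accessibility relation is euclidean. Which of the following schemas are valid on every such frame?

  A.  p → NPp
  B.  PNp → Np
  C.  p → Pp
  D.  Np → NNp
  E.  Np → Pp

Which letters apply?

(A) axiom B: valid iff R is symmetric. Such an R need not be symmetric — not valid.
(B) PNp → Np is the dual of axiom 5, which corresponds to the euclidean property. Every such R is euclidean — valid.
(C) p → Pp is the dual of axiom T; it is valid on a frame exactly when R is reflexive. Such an R need not be reflexive, so not valid.
(D) axiom 4: valid iff R is transitive. Such an R need not be transitive — not valid.
(E) Np → Pp is axiom D, which corresponds to seriality. Such an R need not be serial — not valid.

B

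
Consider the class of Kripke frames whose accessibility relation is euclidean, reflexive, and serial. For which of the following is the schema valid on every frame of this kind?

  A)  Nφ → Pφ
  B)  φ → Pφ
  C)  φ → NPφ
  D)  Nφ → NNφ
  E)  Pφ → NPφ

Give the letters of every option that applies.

A relation that is euclidean, reflexive, and serial is also symmetric and transitive.
(A) Nφ → Pφ is axiom D, which corresponds to seriality. Every such R is serial — valid.
(B) φ → Pφ is the dual of axiom T, which corresponds to reflexivity. Every such R is reflexive — valid.
(C) axiom B: valid iff R is symmetric. Every such R is symmetric — valid.
(D) axiom 4: valid iff R is transitive. Every such R is transitive — valid.
(E) Pφ → NPφ is axiom 5; it is valid on a frame exactly when R is euclidean. Every such R is euclidean, so valid.

A, B, C, D, E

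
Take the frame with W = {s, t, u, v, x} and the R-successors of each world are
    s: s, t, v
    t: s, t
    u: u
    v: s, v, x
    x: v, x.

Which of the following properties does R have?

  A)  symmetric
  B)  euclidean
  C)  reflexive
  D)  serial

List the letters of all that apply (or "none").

A, C, D

(A) symmetric: every R-edge is matched by its reverse.
(B) not euclidean: s R t and s R v but not t R v.
(C) reflexive: each world relates to itself.
(D) serial: every world has an R-successor.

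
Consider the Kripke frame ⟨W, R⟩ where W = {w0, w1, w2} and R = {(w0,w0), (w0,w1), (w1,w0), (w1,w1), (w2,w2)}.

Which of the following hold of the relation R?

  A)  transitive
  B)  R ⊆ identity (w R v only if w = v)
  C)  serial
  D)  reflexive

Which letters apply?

A, C, D

(A) transitive: R is closed under composition.
(B) not ⊆ identity: w0 R w1 with w0 ≠ w1.
(C) serial: every world has an R-successor.
(D) reflexive: each world relates to itself.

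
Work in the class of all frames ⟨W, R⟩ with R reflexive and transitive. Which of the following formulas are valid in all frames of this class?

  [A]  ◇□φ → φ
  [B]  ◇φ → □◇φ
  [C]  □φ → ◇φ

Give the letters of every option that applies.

C

Reflexive relations are serial.
(A) ◇□φ → φ is the dual of axiom B; it is valid on a frame exactly when R is symmetric. Such an R need not be symmetric, so not valid.
(B) ◇φ → □◇φ is axiom 5, which corresponds to the euclidean property. Such an R need not be euclidean — not valid.
(C) □φ → ◇φ is axiom D; it is valid on a frame exactly when R is serial. Every such R is serial, so valid.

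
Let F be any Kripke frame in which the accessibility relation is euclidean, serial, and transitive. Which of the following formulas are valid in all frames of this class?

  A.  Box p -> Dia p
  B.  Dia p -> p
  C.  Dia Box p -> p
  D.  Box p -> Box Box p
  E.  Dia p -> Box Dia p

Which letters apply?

(A) axiom D: valid iff R is serial. Every such R is serial — valid.
(B) Dia p -> p (the converse of T) corresponds to R being a subset of the identity. Such an R need not be a subset of the identity, so not valid.
(C) the dual of axiom B: valid iff R is symmetric. Such an R need not be symmetric — not valid.
(D) axiom 4: valid iff R is transitive. Every such R is transitive — valid.
(E) Dia p -> Box Dia p is axiom 5; it is valid on a frame exactly when R is euclidean. Every such R is euclidean, so valid.

A, D, E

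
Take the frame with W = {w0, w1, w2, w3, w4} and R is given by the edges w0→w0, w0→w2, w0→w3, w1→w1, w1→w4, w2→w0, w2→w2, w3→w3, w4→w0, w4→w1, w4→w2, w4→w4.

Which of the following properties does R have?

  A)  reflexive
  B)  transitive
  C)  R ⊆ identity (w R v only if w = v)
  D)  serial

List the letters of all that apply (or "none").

(A) reflexive: each world relates to itself.
(B) not transitive: w1 R w4 and w4 R w0 but not w1 R w0.
(C) not ⊆ identity: w0 R w2 with w0 ≠ w2.
(D) serial: every world has an R-successor.

A, D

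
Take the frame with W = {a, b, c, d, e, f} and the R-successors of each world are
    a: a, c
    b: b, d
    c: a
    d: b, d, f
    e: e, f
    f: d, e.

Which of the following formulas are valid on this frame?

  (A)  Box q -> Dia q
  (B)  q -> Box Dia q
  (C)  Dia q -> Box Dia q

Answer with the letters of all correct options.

R is symmetric: every R-edge is matched by its reverse.
R is not euclidean: d R b and d R f but not b R f.
R is serial: every world has an R-successor.
(A) Box q -> Dia q is axiom D; it is valid on a frame exactly when R is serial. R is serial, so valid.
(B) q -> Box Dia q is axiom B; it is valid on a frame exactly when R is symmetric. R is symmetric, so valid.
(C) Dia q -> Box Dia q is axiom 5, which corresponds to the euclidean property. R is not euclidean — not valid.

A, B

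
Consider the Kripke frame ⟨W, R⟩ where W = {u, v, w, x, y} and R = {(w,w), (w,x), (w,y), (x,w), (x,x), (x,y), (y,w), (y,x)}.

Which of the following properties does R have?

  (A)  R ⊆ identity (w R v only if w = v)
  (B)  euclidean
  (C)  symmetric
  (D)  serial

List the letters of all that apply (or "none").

C

(A) not ⊆ identity: w R x with w ≠ x.
(B) not euclidean: w R y and w R y but not y R y.
(C) symmetric: every R-edge is matched by its reverse.
(D) not serial: u has no R-successor.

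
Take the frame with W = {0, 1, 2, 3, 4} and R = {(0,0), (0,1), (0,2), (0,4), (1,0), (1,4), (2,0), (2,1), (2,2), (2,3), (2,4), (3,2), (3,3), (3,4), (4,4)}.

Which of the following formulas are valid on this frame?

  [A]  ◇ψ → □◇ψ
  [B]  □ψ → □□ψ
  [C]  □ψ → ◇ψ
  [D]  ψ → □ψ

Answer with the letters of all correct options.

C

R is not transitive: 0 R 2 and 2 R 3 but not 0 R 3.
R is not euclidean: 0 R 1 and 0 R 2 but not 1 R 2.
R is serial: every world has an R-successor.
R is not a subset of the identity: 0 R 1 with 0 ≠ 1.
(A) ◇ψ → □◇ψ is axiom 5, which corresponds to the euclidean property. R is not euclidean — not valid.
(B) □ψ → □□ψ (axiom 4) characterises the transitive frames. R is not transitive — not valid.
(C) □ψ → ◇ψ (axiom D) characterises the serial frames. R is serial — valid.
(D) ψ → □ψ (equivalent to ◇p→p) corresponds to R being a subset of the identity. Here R ⊄ identity, so not valid.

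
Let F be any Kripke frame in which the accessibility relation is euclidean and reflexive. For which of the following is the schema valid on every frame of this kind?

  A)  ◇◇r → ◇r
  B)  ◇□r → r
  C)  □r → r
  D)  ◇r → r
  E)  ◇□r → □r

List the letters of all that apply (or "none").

A reflexive euclidean relation is also symmetric (from wRw and wRv the euclidean condition gives vRw) and hence transitive; it is an equivalence relation.
(A) the dual of axiom 4: valid iff R is transitive. Every such R is transitive — valid.
(B) ◇□r → r is the dual of axiom B; it is valid on a frame exactly when R is symmetric. Every such R is symmetric, so valid.
(C) □r → r is axiom T, which corresponds to reflexivity. Every such R is reflexive — valid.
(D) ◇r → r (the converse of T) corresponds to R being a subset of the identity. Such an R need not be a subset of the identity, so not valid.
(E) the dual of axiom 5: valid iff R is euclidean. Every such R is euclidean — valid.

A, B, C, E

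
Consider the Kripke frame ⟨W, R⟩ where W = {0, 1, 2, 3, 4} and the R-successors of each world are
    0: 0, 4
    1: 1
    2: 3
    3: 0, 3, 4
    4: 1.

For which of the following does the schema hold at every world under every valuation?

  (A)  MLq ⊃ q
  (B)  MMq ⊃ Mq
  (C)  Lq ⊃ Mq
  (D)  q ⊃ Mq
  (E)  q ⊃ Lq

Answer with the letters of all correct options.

C

R is not reflexive: not 2 R 2.
R is not symmetric: 0 R 4 but not 4 R 0.
R is not transitive: 0 R 4 and 4 R 1 but not 0 R 1.
R is serial: every world has an R-successor.
R is not a subset of the identity: 0 R 4 with 0 ≠ 4.
(A) MLq ⊃ q is the dual of axiom B; it is valid on a frame exactly when R is symmetric. R is not symmetric, so not valid.
(B) MMq ⊃ Mq is the dual of axiom 4, which corresponds to transitivity. R is not transitive — not valid.
(C) axiom D: valid iff R is serial. R is serial — valid.
(D) q ⊃ Mq is the dual of axiom T; it is valid on a frame exactly when R is reflexive. R is not reflexive, so not valid.
(E) q ⊃ Lq (equivalent to ◇p→p) corresponds to R being a subset of the identity. Here R ⊄ identity, so not valid.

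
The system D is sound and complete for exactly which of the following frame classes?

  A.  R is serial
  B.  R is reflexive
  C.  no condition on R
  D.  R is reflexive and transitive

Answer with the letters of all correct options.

(A) D is sound and complete for exactly this class.
(B) this class determines T (= KT), not D.
(C) this class determines K, not D.
(D) this class determines S4, not D.

A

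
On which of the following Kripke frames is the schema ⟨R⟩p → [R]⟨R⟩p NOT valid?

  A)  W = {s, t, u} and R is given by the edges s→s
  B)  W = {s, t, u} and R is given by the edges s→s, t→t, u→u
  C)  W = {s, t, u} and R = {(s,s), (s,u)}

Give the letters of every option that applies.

C

The schema ⟨R⟩p → [R]⟨R⟩p is axiom 5; it is valid on a frame iff R is euclidean.
(A) R is euclidean (any two R-successors of the same world are R-related), so the schema is valid here.
(B) R is euclidean (any two R-successors of the same world are R-related), so the schema is valid here.
(C) R is not euclidean (s R u and s R s but not u R s), so the schema fails here.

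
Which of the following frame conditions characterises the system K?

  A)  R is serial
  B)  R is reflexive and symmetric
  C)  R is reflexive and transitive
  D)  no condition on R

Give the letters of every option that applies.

(A) this class determines D, not K.
(B) this class determines B (= KTB), not K.
(C) this class determines S4, not K.
(D) K is sound and complete for exactly this class.

D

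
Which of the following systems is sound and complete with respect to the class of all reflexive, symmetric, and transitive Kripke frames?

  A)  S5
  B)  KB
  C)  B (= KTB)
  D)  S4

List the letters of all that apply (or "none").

(A) S5 is determined by exactly this class.
(B) KB is determined by the class of symmetric frames.
(C) B (= KTB) is determined by the class of reflexive and symmetric frames.
(D) S4 is determined by the class of reflexive and transitive frames.

A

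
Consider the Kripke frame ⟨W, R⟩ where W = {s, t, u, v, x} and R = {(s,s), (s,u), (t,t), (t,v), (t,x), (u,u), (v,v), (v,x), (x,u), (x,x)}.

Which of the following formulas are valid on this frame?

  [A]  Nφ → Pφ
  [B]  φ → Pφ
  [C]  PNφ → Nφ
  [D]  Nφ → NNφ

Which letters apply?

A, B

R is reflexive: each world relates to itself.
R is not transitive: t R x and x R u but not t R u.
R is not euclidean: s R u and s R s but not u R s.
R is serial: every world has an R-successor.
(A) Nφ → Pφ (axiom D) characterises the serial frames. R is serial — valid.
(B) φ → Pφ (the dual of axiom T) characterises the reflexive frames. R is reflexive — valid.
(C) PNφ → Nφ (the dual of axiom 5) characterises the euclidean frames. R is not euclidean — not valid.
(D) axiom 4: valid iff R is transitive. R is not transitive — not valid.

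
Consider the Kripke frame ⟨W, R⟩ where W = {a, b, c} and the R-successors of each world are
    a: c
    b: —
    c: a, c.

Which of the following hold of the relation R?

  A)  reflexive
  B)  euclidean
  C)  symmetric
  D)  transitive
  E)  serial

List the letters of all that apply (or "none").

C

(A) not reflexive: not a R a.
(B) not euclidean: c R a and c R a but not a R a.
(C) symmetric: every R-edge is matched by its reverse.
(D) not transitive: a R c and c R a but not a R a.
(E) not serial: b has no R-successor.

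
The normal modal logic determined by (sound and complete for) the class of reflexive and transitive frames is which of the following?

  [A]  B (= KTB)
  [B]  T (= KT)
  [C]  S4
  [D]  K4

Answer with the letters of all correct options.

C

(A) B (= KTB) is determined by the class of reflexive and symmetric frames.
(B) T (= KT) is determined by the class of reflexive frames.
(C) S4 is determined by exactly this class.
(D) K4 is determined by the class of transitive frames.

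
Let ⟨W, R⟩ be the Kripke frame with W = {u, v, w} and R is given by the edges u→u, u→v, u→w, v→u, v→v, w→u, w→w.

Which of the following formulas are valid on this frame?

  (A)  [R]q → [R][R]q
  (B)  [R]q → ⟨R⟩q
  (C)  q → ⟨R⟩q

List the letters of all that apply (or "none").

B, C

R is reflexive: each world relates to itself.
R is not transitive: v R u and u R w but not v R w.
R is serial: every world has an R-successor.
(A) [R]q → [R][R]q (axiom 4) characterises the transitive frames. R is not transitive — not valid.
(B) [R]q → ⟨R⟩q (axiom D) characterises the serial frames. R is serial — valid.
(C) q → ⟨R⟩q (the dual of axiom T) characterises the reflexive frames. R is reflexive — valid.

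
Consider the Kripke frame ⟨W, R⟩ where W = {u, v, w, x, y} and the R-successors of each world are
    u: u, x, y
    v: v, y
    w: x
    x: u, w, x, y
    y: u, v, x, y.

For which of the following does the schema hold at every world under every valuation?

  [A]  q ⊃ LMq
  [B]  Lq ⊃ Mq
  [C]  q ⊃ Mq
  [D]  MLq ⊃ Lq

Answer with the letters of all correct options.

A, B

R is not reflexive: not w R w.
R is symmetric: every R-edge is matched by its reverse.
R is not euclidean: x R u and x R w but not u R w.
R is serial: every world has an R-successor.
(A) q ⊃ LMq is axiom B, which corresponds to symmetry. R is symmetric — valid.
(B) Lq ⊃ Mq (axiom D) characterises the serial frames. R is serial — valid.
(C) q ⊃ Mq is the dual of axiom T, which corresponds to reflexivity. R is not reflexive — not valid.
(D) MLq ⊃ Lq is the dual of axiom 5, which corresponds to the euclidean property. R is not euclidean — not valid.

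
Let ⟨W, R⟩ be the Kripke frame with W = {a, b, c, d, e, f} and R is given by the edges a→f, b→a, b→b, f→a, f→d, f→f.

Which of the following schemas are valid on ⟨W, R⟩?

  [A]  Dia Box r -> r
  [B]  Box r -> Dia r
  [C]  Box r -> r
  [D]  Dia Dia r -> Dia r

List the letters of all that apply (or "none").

R is not reflexive: not a R a.
R is not symmetric: b R a but not a R b.
R is not transitive: a R f and f R a but not a R a.
R is not serial: c has no R-successor.
(A) Dia Box r -> r (the dual of axiom B) characterises the symmetric frames. R is not symmetric — not valid.
(B) Box r -> Dia r (axiom D) characterises the serial frames. R is not serial — not valid.
(C) Box r -> r (axiom T) characterises the reflexive frames. R is not reflexive — not valid.
(D) Dia Dia r -> Dia r is the dual of axiom 4, which corresponds to transitivity. R is not transitive — not valid.

none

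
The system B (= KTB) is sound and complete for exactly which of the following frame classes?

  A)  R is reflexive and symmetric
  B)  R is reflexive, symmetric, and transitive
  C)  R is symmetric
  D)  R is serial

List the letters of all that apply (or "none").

A

(A) B (= KTB) is sound and complete for exactly this class.
(B) this class determines S5, not B (= KTB).
(C) this class determines KB, not B (= KTB).
(D) this class determines D, not B (= KTB).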